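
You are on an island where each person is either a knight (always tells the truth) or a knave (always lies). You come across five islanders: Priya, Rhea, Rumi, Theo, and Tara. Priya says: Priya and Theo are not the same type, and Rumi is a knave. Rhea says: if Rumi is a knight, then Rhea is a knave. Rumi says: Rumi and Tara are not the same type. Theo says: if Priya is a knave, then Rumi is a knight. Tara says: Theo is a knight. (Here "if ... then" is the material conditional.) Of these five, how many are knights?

The unique consistent assignment is Priya=knave, Rhea=knight, Rumi=knave, Theo=knave, Tara=knave.
That has 1 knight.

1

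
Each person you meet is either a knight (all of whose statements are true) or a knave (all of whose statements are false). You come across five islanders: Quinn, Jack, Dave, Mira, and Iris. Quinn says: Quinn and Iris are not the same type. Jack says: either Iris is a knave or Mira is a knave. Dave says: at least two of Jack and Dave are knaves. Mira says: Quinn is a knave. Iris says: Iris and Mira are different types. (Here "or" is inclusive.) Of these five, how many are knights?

2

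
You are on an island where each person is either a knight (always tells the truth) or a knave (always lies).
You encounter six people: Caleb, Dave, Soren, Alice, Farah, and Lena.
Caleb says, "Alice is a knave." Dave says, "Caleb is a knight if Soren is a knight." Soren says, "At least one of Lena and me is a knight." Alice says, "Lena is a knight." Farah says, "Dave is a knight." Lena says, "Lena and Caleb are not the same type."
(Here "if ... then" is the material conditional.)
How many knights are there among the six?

3

The unique consistent assignment is Caleb=knave, Dave=knave, Soren=knight, Alice=knight, Farah=knave, Lena=knight.
That has 3 knights.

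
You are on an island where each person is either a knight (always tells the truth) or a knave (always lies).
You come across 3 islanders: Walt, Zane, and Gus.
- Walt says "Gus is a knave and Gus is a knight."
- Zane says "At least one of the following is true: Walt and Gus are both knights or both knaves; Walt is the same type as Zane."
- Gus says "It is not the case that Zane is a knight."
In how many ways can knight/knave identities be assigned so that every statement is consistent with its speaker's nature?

1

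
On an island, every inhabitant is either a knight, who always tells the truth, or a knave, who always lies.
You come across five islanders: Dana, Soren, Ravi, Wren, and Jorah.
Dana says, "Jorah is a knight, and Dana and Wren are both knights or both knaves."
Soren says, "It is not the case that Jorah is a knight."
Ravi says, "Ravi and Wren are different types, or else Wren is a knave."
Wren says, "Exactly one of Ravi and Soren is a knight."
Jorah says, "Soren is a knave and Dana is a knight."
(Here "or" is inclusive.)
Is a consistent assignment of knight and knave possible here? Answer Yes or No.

Yes

One consistent assignment: Dana=knave, Soren=knight, Ravi=knight, Wren=knave, Jorah=knave.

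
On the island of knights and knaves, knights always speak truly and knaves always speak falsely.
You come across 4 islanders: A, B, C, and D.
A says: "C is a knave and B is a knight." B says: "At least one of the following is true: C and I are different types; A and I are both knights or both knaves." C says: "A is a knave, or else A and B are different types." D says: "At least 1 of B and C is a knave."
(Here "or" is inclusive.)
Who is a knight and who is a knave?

A is a knight, B is a knight, C is a knave, and D is a knight.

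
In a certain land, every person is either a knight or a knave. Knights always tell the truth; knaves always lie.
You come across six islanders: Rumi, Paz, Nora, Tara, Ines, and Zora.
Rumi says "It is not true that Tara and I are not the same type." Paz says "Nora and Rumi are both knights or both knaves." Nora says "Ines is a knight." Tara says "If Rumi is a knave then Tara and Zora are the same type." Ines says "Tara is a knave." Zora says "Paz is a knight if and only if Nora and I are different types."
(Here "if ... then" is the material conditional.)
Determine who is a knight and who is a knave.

Knights: Paz, Tara, and Zora. Knaves: Rumi, Nora, and Ines.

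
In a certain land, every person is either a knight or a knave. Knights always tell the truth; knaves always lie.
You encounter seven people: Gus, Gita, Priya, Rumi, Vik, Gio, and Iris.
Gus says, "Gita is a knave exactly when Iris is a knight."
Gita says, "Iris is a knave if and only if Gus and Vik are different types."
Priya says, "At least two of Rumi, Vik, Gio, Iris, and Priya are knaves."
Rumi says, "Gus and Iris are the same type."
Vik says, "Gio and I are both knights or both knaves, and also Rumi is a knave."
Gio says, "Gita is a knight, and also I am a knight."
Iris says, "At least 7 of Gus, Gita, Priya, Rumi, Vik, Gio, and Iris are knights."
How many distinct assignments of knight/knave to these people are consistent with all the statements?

2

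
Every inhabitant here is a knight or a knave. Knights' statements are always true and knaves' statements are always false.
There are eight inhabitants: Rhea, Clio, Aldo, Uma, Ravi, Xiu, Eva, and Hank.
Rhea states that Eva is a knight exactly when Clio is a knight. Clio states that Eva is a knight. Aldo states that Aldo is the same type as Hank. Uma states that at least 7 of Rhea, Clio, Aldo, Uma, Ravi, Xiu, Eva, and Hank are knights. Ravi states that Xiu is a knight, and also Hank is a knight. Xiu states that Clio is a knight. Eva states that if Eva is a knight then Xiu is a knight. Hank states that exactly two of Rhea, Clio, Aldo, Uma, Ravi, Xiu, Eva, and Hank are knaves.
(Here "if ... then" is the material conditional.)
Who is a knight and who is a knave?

Rhea is a knight, Clio is a knight, Aldo is a knave, Uma is a knave, Ravi is a knight, Xiu is a knight, Eva is a knight, and Hank is a knight.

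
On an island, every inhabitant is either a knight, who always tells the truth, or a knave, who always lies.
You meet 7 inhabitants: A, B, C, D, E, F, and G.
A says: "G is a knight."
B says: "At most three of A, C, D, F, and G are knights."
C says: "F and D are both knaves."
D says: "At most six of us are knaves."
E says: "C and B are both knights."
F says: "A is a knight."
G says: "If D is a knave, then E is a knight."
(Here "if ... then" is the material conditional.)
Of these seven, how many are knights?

4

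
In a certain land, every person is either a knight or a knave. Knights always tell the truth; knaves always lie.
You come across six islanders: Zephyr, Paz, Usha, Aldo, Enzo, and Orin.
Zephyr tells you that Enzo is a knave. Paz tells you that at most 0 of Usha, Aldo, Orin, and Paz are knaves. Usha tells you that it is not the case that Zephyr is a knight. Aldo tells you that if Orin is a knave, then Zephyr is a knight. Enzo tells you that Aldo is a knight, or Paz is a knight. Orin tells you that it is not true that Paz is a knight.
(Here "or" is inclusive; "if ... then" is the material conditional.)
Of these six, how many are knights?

The unique consistent assignment is Zephyr=knave, Paz=knave, Usha=knight, Aldo=knight, Enzo=knight, Orin=knight.
That has 4 knights.

4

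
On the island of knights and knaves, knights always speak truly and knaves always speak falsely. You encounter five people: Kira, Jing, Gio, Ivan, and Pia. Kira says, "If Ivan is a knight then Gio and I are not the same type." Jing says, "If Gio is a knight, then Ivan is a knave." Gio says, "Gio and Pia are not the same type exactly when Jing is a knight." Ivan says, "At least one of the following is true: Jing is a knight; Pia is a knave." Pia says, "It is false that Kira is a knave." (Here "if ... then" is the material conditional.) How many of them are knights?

2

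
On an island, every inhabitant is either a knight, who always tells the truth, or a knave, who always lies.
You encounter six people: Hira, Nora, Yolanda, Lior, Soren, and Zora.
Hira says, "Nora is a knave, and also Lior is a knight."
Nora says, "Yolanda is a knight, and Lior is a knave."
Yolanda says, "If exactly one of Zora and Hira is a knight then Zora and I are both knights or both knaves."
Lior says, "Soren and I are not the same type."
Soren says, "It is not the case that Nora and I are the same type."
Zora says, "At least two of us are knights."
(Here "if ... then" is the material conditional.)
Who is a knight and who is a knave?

Knights: Hira, Yolanda, Lior, and Zora. Knaves: Nora and Soren.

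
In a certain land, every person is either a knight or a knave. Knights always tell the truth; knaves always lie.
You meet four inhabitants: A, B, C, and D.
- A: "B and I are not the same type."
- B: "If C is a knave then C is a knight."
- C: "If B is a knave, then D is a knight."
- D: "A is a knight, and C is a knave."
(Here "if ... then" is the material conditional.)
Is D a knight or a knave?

D is a knave.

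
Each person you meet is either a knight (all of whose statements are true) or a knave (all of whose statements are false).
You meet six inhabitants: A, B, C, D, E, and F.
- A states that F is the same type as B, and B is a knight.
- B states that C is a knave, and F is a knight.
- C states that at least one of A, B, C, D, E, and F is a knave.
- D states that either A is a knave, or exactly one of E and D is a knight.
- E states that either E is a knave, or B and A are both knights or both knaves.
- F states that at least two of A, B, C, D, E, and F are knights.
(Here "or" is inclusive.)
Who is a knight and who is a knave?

A is a knave, B is a knave, C is a knight, D is a knight, E is a knight, and F is a knight.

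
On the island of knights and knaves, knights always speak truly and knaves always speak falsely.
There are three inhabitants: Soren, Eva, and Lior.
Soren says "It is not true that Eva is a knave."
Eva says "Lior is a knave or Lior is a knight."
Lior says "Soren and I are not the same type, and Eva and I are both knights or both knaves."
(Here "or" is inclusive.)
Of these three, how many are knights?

2

The unique consistent assignment is Soren=knight, Eva=knight, Lior=knave.
That has 2 knights.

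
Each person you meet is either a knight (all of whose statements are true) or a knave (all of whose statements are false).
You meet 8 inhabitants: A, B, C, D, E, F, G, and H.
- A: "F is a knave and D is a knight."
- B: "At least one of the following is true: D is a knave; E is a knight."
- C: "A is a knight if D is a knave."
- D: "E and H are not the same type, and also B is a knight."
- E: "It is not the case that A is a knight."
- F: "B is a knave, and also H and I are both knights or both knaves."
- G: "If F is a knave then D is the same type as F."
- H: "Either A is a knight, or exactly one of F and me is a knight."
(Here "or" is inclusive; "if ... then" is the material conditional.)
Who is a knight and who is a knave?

A is a knave, B is a knight, C is a knave, D is a knave, E is a knight, F is a knave, G is a knight, and H is a knight.

Since A is a knave, "F is a knave and D is a knight" needs to be False, which holds.
B is a knight, so "at least one of the following is true: D is a knave; E is a knight" must be true — and it is.
As a knave, C's statement "A is a knight if D is a knave" should be False; it is.
D is a knave; "E and H are not the same type, and also B is a knight" is False, as required.
As a knight, E's statement "it is not the case that A is a knight" should be true; it is.
F (knave): "B is a knave, and also H and I are both knights or both knaves" — False. ✓
G is a knight, and the claim "if F is a knave then D is the same type as F" is indeed true.
H is a knight, and the claim "either A is a knight, or exactly one of F and me is a knight" is indeed true.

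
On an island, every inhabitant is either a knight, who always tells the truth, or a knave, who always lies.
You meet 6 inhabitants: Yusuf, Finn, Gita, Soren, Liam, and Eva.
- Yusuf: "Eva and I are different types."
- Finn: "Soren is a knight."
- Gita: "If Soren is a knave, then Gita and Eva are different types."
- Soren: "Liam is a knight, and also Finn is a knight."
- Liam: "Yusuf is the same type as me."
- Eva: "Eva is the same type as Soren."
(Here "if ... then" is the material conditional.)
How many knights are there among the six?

5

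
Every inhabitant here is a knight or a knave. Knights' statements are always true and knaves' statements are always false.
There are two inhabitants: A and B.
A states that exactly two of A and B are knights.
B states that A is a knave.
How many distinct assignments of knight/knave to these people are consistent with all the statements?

Consistent assignments:
  A=knave, B=knight

1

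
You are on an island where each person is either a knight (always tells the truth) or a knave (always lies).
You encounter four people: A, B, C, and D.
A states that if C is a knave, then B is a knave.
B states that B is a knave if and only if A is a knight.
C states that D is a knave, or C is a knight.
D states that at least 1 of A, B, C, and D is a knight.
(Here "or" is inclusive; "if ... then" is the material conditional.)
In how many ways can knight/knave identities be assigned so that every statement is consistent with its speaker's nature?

1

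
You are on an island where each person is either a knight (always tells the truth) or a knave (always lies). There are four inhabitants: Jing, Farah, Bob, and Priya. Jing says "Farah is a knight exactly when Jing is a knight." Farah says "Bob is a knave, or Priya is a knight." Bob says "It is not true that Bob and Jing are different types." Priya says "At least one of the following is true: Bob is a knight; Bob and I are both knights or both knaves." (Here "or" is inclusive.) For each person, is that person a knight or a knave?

Knights: Jing, Farah, Bob, and Priya. Knaves: none.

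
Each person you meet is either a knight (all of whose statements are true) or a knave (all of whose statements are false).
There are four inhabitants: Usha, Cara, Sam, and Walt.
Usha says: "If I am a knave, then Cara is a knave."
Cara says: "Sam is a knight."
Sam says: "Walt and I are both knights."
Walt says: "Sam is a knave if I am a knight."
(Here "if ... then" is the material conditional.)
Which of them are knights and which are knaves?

Usha is a knight, Cara is a knave, Sam is a knave, and Walt is a knight.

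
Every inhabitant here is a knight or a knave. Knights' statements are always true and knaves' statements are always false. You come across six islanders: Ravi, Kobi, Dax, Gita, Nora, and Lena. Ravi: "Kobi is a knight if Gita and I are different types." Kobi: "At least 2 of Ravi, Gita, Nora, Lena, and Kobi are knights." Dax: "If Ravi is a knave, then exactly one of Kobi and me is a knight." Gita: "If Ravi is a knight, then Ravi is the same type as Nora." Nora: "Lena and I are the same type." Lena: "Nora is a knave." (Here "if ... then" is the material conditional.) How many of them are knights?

4

The unique consistent assignment is Ravi=knight, Kobi=knight, Dax=knight, Gita=knave, Nora=knave, Lena=knight.
That has 4 knights.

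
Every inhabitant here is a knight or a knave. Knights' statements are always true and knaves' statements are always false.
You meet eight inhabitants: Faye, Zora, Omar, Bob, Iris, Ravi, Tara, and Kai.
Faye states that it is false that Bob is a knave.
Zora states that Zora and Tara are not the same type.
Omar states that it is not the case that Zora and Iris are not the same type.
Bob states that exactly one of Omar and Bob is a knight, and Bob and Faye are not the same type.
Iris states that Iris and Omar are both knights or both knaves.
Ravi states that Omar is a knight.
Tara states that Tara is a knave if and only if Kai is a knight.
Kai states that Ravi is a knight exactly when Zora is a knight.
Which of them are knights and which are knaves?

Knights: Omar and Ravi. Knaves: Faye, Zora, Bob, Iris, Tara, and Kai.

Faye is a knave; "it is false that Bob is a knave" is False, as required.
Zora (knave): "Zora and Tara are not the same type" — False. ✓
As a knight, Omar's statement "it is not the case that Zora and Iris are not the same type" should be true; it is.
Bob is a knave, so "exactly one of Omar and Bob is a knight, and Bob and Faye are not the same type" must be False — and it is.
Iris (knave): "Iris and Omar are both knights or both knaves" — False. ✓
As a knight, Ravi's statement "Omar is a knight" should be true; it is.
Tara (knave): "Tara is a knave if and only if Kai is a knight" — False. ✓
Kai (knave): "Ravi is a knight exactly when Zora is a knight" — False. ✓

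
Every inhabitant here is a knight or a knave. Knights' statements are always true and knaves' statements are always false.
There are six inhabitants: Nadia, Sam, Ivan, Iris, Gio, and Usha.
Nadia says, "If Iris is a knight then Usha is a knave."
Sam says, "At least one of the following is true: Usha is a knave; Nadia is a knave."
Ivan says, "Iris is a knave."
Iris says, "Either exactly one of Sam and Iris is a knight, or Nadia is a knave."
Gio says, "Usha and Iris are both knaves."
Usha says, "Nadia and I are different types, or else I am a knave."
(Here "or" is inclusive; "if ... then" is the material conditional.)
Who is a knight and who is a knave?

Knights: Sam, Iris, and Usha. Knaves: Nadia, Ivan, and Gio.

Nadia is a knave, and the claim "if Iris is a knight then Usha is a knave" is indeed false.
Sam is a knight, and the claim "at least one of the following is true: Usha is a knave; Nadia is a knave" is indeed true.
Ivan is a knave, and the claim "Iris is a knave" is indeed false.
Iris is a knight; "either exactly one of Sam and Iris is a knight, or Nadia is a knave" is true, as required.
Gio is a knave; "Usha and Iris are both knaves" is false, as required.
Since Usha is a knight, "Nadia and I are different types, or else I am a knave" needs to be true, which holds.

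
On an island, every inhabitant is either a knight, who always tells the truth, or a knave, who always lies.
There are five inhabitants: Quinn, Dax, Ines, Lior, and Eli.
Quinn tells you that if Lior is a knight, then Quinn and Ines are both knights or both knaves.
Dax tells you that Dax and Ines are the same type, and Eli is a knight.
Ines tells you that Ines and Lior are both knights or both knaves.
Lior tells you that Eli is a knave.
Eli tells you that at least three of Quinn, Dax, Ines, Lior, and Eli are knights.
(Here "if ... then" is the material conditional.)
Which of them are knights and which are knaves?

Quinn is a knave; "if Lior is a knight, then Quinn and Ines are both knights or both knaves" is False, as required.
Dax is a knave; "Dax and Ines are the same type, and Eli is a knight" is False, as required.
Ines is a knight, and the claim "Ines and Lior are both knights or both knaves" is indeed True.
Lior (knight): "Eli is a knave" — True. ✓
Since Eli is a knave, "at least three of Quinn, Dax, Ines, Lior, and Eli are knights" needs to be False, which holds.

Knights: Ines and Lior. Knaves: Quinn, Dax, and Eli.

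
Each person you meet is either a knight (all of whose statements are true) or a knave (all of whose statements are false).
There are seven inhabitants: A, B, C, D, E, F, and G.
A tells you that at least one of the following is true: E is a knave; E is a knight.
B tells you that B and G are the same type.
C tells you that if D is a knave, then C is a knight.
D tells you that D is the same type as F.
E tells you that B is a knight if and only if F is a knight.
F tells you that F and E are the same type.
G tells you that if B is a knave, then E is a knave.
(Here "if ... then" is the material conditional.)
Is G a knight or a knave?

G is a knight.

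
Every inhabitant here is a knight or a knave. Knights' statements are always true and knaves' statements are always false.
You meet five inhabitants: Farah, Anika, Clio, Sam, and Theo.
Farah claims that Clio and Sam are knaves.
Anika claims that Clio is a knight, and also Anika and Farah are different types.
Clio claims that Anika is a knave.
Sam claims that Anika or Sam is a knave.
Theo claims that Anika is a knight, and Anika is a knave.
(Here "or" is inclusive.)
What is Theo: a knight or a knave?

Theo is a knave.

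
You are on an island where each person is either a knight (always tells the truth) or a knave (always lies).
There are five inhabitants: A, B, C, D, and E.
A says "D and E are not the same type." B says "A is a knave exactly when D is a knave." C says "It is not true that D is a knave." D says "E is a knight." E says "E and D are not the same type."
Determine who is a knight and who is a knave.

Knights: B. Knaves: A, C, D, and E.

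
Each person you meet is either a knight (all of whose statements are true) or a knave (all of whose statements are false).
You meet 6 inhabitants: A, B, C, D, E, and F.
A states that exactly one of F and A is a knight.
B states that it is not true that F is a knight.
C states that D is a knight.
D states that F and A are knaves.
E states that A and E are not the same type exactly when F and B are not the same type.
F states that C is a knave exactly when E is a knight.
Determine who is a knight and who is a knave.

A (knave): "exactly one of F and A is a knight" — false. ✓
B (knight): "it is not true that F is a knight" — True. ✓
C is a knight, so "D is a knight" must be True — and it is.
D is a knight; "F and A are knaves" is True, as required.
Since E is a knight, "A and E are not the same type exactly when F and B are not the same type" needs to be True, which holds.
Since F is a knave, "C is a knave exactly when E is a knight" needs to be false, which holds.

Knights: B, C, D, and E. Knaves: A and F.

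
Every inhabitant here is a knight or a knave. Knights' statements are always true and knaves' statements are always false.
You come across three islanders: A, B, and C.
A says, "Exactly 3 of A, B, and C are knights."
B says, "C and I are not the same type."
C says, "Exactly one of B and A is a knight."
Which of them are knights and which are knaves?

Suppose A is a knight. Then A's statement "exactly 3 of A, B, and C are knights" would have to be true. Checking the 4 ways to assign the others, none is consistent with every speaker.
(For instance, with B=knave, C=knave, A's claim "exactly 3 of A, B, and C are knights" comes out false where it would need to be true.)
So A must be a knave, making "exactly 3 of A, B, and C are knights" false. Taking A=knave, B=knave, C=knave, each remaining statement checks out:
  B (knave): "C and I are not the same type" — false. ✓
  C (knave): "exactly one of B and A is a knight" — false. ✓
This is the unique consistent assignment.

A is a knave, B is a knave, and C is a knave.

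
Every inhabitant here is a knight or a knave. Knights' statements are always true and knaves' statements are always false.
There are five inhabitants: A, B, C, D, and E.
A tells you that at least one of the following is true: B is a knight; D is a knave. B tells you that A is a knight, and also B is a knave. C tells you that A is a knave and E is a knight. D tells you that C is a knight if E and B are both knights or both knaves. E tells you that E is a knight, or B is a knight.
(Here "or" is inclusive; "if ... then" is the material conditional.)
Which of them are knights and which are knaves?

A is a knave, B is a knave, C is a knight, D is a knight, and E is a knight.

As a knave, A's statement "at least one of the following is true: B is a knight; D is a knave" should be False; it is.
B is a knave, so "A is a knight, and also B is a knave" must be False — and it is.
C is a knight, and the claim "A is a knave and E is a knight" is indeed true.
D is a knight; "C is a knight if E and B are both knights or both knaves" is true, as required.
E is a knight, and the claim "E is a knight, or B is a knight" is indeed true.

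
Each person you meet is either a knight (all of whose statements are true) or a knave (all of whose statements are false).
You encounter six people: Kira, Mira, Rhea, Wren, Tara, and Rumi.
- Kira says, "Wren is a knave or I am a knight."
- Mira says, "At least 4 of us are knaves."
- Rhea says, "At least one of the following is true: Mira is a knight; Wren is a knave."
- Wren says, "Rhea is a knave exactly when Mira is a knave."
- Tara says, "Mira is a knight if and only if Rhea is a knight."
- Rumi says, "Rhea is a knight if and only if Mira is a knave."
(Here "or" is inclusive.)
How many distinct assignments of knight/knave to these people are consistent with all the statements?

2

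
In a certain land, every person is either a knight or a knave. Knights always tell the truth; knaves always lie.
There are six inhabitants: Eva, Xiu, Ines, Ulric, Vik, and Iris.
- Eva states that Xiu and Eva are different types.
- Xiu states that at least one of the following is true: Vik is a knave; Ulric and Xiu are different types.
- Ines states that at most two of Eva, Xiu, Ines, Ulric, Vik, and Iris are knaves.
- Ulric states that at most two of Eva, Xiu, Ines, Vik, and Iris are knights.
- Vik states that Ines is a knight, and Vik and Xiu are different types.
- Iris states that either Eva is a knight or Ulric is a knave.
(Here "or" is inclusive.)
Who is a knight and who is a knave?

Eva (knight): "Xiu and Eva are different types" — True. ✓
As a knave, Xiu's statement "at least one of the following is true: Vik is a knave; Ulric and Xiu are different types" should be false; it is.
Ines is a knight, so "at most two of Eva, Xiu, Ines, Ulric, Vik, and Iris are knaves" must be True — and it is.
As a knave, Ulric's statement "at most two of Eva, Xiu, Ines, Vik, and Iris are knights" should be false; it is.
Vik is a knight, so "Ines is a knight, and Vik and Xiu are different types" must be True — and it is.
Since Iris is a knight, "either Eva is a knight or Ulric is a knave" needs to be True, which holds.

Eva is a knight, Xiu is a knave, Ines is a knight, Ulric is a knave, Vik is a knight, and Iris is a knight.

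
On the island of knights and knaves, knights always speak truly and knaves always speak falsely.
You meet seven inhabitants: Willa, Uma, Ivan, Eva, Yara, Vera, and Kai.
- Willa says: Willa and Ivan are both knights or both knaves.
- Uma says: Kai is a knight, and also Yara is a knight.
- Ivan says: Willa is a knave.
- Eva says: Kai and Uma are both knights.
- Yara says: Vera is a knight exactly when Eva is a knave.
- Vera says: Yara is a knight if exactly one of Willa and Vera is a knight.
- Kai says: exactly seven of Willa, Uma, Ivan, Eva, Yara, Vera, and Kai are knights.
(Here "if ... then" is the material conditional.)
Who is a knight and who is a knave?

As a knave, Willa's statement "Willa and Ivan are both knights or both knaves" should be False; it is.
As a knave, Uma's statement "Kai is a knight, and also Yara is a knight" should be False; it is.
Ivan is a knight, and the claim "Willa is a knave" is indeed True.
Eva is a knave, so "Kai and Uma are both knights" must be False — and it is.
As a knight, Yara's statement "Vera is a knight exactly when Eva is a knave" should be True; it is.
Since Vera is a knight, "Yara is a knight if exactly one of Willa and Vera is a knight" needs to be True, which holds.
As a knave, Kai's statement "exactly seven of Willa, Uma, Ivan, Eva, Yara, Vera, and Kai are knights" should be False; it is.

Willa is a knave, Uma is a knave, Ivan is a knight, Eva is a knave, Yara is a knight, Vera is a knight, and Kai is a knave.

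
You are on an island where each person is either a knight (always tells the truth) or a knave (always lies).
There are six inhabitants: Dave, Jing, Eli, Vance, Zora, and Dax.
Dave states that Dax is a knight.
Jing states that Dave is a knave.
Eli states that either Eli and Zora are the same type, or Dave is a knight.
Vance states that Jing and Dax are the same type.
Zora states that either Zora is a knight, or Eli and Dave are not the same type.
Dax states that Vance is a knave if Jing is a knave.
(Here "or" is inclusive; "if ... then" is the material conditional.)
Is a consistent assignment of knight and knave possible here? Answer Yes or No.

One consistent assignment: Dave=knight, Jing=knave, Eli=knight, Vance=knave, Zora=knight, Dax=knight.

Yes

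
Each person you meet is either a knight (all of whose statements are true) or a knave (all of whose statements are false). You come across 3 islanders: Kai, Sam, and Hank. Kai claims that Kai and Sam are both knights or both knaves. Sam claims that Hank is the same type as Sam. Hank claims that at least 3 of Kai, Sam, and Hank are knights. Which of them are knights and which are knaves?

Suppose Kai is a knave. Then Kai's statement "Kai and Sam are both knights or both knaves" would have to be false. Checking the 4 ways to assign the others, none is consistent with every speaker.
(For instance, with Sam=knight, Hank=knight, Hank's claim "at least 3 of Kai, Sam, and Hank are knights" comes out false where it would need to be true.)
So Kai must be a knight, making "Kai and Sam are both knights or both knaves" true. Taking Kai=knight, Sam=knight, Hank=knight, each remaining statement checks out:
  Sam (knight): "Hank is the same type as Sam" — true. ✓
  Hank (knight): "at least 3 of Kai, Sam, and Hank are knights" — true. ✓
This is the unique consistent assignment.

Kai is a knight, Sam is a knight, and Hank is a knight.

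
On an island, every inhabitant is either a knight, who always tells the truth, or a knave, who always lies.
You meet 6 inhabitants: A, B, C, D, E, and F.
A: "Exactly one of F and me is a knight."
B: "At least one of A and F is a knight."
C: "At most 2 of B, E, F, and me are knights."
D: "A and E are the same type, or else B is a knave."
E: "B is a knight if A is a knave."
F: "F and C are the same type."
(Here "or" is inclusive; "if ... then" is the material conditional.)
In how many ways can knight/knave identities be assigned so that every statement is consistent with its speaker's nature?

1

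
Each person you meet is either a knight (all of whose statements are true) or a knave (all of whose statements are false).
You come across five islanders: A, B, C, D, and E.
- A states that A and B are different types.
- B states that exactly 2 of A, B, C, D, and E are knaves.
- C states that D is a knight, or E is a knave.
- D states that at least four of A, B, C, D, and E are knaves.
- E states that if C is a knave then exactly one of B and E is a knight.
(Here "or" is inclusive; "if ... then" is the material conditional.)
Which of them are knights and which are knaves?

Suppose A is a knave. Then A's statement "A and B are different types" would have to be false. Checking the 16 ways to assign the others, none is consistent with every speaker.
(For instance, with B=knave, C=knave, D=knave, E=knight, D's claim "at least four of A, B, C, D, and E are knaves" comes out true where it would need to be false.)
So A must be a knight, making "A and B are different types" true. Taking A=knight, B=knave, C=knave, D=knave, E=knight, each remaining statement checks out:
  B (knave): "exactly 2 of A, B, C, D, and E are knaves" — false. ✓
  C (knave): "D is a knight, or E is a knave" — false. ✓
  D (knave): "at least four of A, B, C, D, and E are knaves" — false. ✓
  E (knight): "if C is a knave then exactly one of B and E is a knight" — true. ✓
This is the unique consistent assignment.

Knights: A and E. Knaves: B, C, and D.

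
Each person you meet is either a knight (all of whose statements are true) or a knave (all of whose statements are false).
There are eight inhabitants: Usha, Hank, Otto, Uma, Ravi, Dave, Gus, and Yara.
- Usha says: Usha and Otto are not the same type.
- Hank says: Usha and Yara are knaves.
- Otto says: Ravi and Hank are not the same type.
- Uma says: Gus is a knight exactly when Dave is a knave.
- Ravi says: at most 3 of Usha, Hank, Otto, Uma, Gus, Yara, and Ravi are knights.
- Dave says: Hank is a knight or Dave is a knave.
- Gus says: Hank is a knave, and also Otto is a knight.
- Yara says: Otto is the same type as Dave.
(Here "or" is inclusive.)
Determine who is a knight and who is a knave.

Usha (knave): "Usha and Otto are not the same type" — False. ✓
Hank is a knight; "Usha and Yara are knaves" is True, as required.
Otto is a knave, and the claim "Ravi and Hank are not the same type" is indeed False.
Uma (knight): "Gus is a knight exactly when Dave is a knave" — True. ✓
Ravi is a knight; "at most 3 of Usha, Hank, Otto, Uma, Gus, Yara, and Ravi are knights" is True, as required.
Dave is a knight; "Hank is a knight or Dave is a knave" is True, as required.
Gus (knave): "Hank is a knave, and also Otto is a knight" — False. ✓
As a knave, Yara's statement "Otto is the same type as Dave" should be False; it is.

Usha is a knave, Hank is a knight, Otto is a knave, Uma is a knight, Ravi is a knight, Dave is a knight, Gus is a knave, and Yara is a knave.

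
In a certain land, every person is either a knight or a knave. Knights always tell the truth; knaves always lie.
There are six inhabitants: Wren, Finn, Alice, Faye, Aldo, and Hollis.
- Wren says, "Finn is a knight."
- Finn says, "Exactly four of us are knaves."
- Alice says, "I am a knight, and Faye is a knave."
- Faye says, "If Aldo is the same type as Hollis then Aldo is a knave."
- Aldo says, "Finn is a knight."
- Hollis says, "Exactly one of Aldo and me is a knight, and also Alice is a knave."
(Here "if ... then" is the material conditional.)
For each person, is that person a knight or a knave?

Since Wren is a knave, "Finn is a knight" needs to be false, which holds.
Since Finn is a knave, "exactly four of us are knaves" needs to be false, which holds.
Alice is a knave; "I am a knight, and Faye is a knave" is false, as required.
Faye is a knight, and the claim "if Aldo is the same type as Hollis then Aldo is a knave" is indeed true.
Aldo is a knave, and the claim "Finn is a knight" is indeed false.
Hollis is a knave, and the claim "exactly one of Aldo and me is a knight, and also Alice is a knave" is indeed false.

Wren is a knave, Finn is a knave, Alice is a knave, Faye is a knight, Aldo is a knave, and Hollis is a knave.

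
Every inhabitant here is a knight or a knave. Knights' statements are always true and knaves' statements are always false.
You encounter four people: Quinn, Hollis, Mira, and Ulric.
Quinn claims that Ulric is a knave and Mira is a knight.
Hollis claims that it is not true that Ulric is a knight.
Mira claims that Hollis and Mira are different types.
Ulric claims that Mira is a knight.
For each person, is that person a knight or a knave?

Suppose Quinn is a knight. Then Quinn's statement "Ulric is a knave and Mira is a knight" would have to be true. Checking the 8 ways to assign the others, none is consistent with every speaker.
(For instance, with Hollis=knave, Mira=knight, Ulric=knight, Quinn's claim "Ulric is a knave and Mira is a knight" comes out false where it would need to be true.)
So Quinn must be a knave, making "Ulric is a knave and Mira is a knight" false. Taking Quinn=knave, Hollis=knave, Mira=knight, Ulric=knight, each remaining statement checks out:
  Hollis (knave): "it is not true that Ulric is a knight" — false. ✓
  Mira (knight): "Hollis and Mira are different types" — true. ✓
  Ulric (knight): "Mira is a knight" — true. ✓
This is the unique consistent assignment.

Quinn is a knave, Hollis is a knave, Mira is a knight, and Ulric is a knight.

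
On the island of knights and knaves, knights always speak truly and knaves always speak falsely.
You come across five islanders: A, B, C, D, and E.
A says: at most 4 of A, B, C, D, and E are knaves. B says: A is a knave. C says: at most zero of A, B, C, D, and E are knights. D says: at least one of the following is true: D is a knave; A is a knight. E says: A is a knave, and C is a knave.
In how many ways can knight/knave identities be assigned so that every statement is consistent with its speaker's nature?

Consistent assignments:
  A=knight, B=knave, C=knave, D=knight, E=knave

1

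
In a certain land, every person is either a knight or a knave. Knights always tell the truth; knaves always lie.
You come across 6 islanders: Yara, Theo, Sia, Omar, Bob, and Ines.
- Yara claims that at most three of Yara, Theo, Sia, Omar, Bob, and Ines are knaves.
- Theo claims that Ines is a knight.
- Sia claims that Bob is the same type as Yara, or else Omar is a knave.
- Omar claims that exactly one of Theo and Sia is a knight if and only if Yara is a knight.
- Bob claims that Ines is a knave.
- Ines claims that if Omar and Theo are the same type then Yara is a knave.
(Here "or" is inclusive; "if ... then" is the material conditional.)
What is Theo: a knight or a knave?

Theo is a knight.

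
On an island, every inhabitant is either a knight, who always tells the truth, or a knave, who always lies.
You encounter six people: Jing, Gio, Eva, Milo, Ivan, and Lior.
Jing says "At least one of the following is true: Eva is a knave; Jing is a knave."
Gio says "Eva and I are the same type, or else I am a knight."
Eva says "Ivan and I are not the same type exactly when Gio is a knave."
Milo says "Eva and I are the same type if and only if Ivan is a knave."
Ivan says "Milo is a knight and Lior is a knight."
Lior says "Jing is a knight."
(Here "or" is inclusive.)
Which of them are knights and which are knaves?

Jing is a knight, and the claim "at least one of the following is true: Eva is a knave; Jing is a knave" is indeed true.
Gio is a knight, and the claim "Eva and I are the same type, or else I am a knight" is indeed true.
Eva is a knave, so "Ivan and I are not the same type exactly when Gio is a knave" must be false — and it is.
Milo is a knight; "Eva and I are the same type if and only if Ivan is a knave" is true, as required.
Ivan (knight): "Milo is a knight and Lior is a knight" — true. ✓
Lior is a knight; "Jing is a knight" is true, as required.

Jing is a knight, Gio is a knight, Eva is a knave, Milo is a knight, Ivan is a knight, and Lior is a knight.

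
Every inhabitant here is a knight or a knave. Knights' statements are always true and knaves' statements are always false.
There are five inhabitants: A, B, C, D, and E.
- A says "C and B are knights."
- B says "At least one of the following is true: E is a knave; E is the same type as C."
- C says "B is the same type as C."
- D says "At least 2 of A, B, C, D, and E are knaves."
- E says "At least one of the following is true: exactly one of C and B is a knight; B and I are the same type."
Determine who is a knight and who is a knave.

A is a knight; "C and B are knights" is true, as required.
B is a knight; "at least one of the following is true: E is a knave; E is the same type as C" is true, as required.
C is a knight; "B is the same type as C" is true, as required.
D is a knave, and the claim "at least 2 of A, B, C, D, and E are knaves" is indeed False.
Since E is a knight, "at least one of the following is true: exactly one of C and B is a knight; B and I are the same type" needs to be true, which holds.

A is a knight, B is a knight, C is a knight, D is a knave, and E is a knight.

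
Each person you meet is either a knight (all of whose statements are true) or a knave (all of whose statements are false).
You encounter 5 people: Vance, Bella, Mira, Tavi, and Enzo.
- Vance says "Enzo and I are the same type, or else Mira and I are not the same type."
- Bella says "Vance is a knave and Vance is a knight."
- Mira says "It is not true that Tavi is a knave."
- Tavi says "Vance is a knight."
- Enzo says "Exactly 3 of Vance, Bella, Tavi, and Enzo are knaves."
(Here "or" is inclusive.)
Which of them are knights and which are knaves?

Vance is a knave, Bella is a knave, Mira is a knave, Tavi is a knave, and Enzo is a knight.

Since Vance is a knave, "Enzo and I are the same type, or else Mira and I are not the same type" needs to be false, which holds.
Bella is a knave, so "Vance is a knave and Vance is a knight" must be false — and it is.
As a knave, Mira's statement "it is not true that Tavi is a knave" should be false; it is.
Tavi (knave): "Vance is a knight" — false. ✓
Enzo is a knight; "exactly 3 of Vance, Bella, Tavi, and Enzo are knaves" is true, as required.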